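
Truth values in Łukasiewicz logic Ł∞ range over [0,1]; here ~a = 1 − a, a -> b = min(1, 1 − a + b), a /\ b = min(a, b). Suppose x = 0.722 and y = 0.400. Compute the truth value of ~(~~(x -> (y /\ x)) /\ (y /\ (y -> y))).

0.600

y /\ x = min(0.400, 0.722) = 0.400
x -> (y /\ x) = min(1, 1 − 0.722 + 0.400) = min(1, 0.678) = 0.678
~(x -> (y /\ x)) = 1 − 0.678 = 0.322
~~(x -> (y /\ x)) = 1 − 0.322 = 0.678
y -> y = min(1, 1 − 0.400 + 0.400) = min(1, 1.000) = 1.000
y /\ (y -> y) = min(0.400, 1.000) = 0.400
~~(x -> (y /\ x)) /\ (y /\ (y -> y)) = min(0.678, 0.400) = 0.400
~(~~(x -> (y /\ x)) /\ (y /\ (y -> y))) = 1 − 0.400 = 0.600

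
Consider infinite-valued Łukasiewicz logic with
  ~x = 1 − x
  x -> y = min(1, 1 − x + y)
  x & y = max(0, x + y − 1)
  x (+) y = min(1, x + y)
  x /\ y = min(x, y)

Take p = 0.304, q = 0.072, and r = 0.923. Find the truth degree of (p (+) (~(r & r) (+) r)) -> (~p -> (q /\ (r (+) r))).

0.376

r & r = max(0, 0.923 + 0.923 − 1) = max(0, 0.846) = 0.846
~(r & r) = 1 − 0.846 = 0.154
~(r & r) (+) r = min(1, 0.154 + 0.923) = min(1, 1.077) = 1.000
p (+) (~(r & r) (+) r) = min(1, 0.304 + 1.000) = min(1, 1.304) = 1.000
~p = 1 − 0.304 = 0.696
r (+) r = min(1, 0.923 + 0.923) = min(1, 1.846) = 1.000
q /\ (r (+) r) = min(0.072, 1.000) = 0.072
~p -> (q /\ (r (+) r)) = min(1, 1 − 0.696 + 0.072) = min(1, 0.376) = 0.376
(p (+) (~(r & r) (+) r)) -> (~p -> (q /\ (r (+) r))) = min(1, 1 − 1.000 + 0.376) = min(1, 0.376) = 0.376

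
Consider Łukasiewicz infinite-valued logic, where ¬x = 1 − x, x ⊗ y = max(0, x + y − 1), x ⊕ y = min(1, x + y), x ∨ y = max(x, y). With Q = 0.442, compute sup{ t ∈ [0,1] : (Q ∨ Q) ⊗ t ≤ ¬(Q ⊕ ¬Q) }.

Q ∨ Q = max(0.442, 0.442) = 0.442
So the left factor is Q ∨ Q = 0.442.
¬Q = 1 − 0.442 = 0.558
Q ⊕ ¬Q = min(1, 0.442 + 0.558) = min(1, 1.000) = 1.000
¬(Q ⊕ ¬Q) = 1 − 1.000 = 0.000
So the right-hand bound is ¬(Q ⊕ ¬Q) = 0.000.
The residuum of the Łukasiewicz t-norm gives the supremum: min(1, 1 − 0.442 + 0.000).
1 − 0.442 + 0.000 = 0.558, so t = min(1, 0.558) = 0.558.
Check: 0.442 ⊗ 0.558 = max(0, 0.000) = 0.000 ≤ 0.000.

0.558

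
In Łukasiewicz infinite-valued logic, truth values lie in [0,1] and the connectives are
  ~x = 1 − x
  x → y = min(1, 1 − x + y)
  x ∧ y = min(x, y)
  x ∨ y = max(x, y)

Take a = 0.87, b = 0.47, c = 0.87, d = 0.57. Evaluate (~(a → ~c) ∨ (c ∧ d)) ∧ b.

0.47

~c = 1 − 0.87 = 0.13
a → ~c = min(1, 1 − 0.87 + 0.13) = min(1, 0.26) = 0.26
~(a → ~c) = 1 − 0.26 = 0.74
c ∧ d = min(0.87, 0.57) = 0.57
~(a → ~c) ∨ (c ∧ d) = max(0.74, 0.57) = 0.74
(~(a → ~c) ∨ (c ∧ d)) ∧ b = min(0.74, 0.47) = 0.47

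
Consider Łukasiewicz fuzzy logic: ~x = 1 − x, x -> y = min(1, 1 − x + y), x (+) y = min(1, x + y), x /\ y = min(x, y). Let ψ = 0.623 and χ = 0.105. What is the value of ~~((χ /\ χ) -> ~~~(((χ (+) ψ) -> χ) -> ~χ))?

χ /\ χ = min(0.105, 0.105) = 0.105
χ (+) ψ = min(1, 0.105 + 0.623) = min(1, 0.728) = 0.728
(χ (+) ψ) -> χ = min(1, 1 − 0.728 + 0.105) = min(1, 0.377) = 0.377
~χ = 1 − 0.105 = 0.895
((χ (+) ψ) -> χ) -> ~χ = min(1, 1 − 0.377 + 0.895) = min(1, 1.518) = 1.000
~(((χ (+) ψ) -> χ) -> ~χ) = 1 − 1.000 = 0.000
~~(((χ (+) ψ) -> χ) -> ~χ) = 1 − 0.000 = 1.000
~~~(((χ (+) ψ) -> χ) -> ~χ) = 1 − 1.000 = 0.000
(χ /\ χ) -> ~~~(((χ (+) ψ) -> χ) -> ~χ) = min(1, 1 − 0.105 + 0.000) = min(1, 0.895) = 0.895
~((χ /\ χ) -> ~~~(((χ (+) ψ) -> χ) -> ~χ)) = 1 − 0.895 = 0.105
~~((χ /\ χ) -> ~~~(((χ (+) ψ) -> χ) -> ~χ)) = 1 − 0.105 = 0.895

0.895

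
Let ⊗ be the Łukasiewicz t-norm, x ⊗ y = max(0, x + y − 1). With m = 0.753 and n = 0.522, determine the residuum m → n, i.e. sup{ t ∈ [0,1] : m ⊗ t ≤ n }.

0.769

The residuum of the Łukasiewicz t-norm gives the supremum: min(1, 1 − 0.753 + 0.522).
1 − 0.753 + 0.522 = 0.769, so t = min(1, 0.769) = 0.769.
Check: 0.753 ⊗ 0.769 = max(0, 0.522) = 0.522 ≤ 0.522.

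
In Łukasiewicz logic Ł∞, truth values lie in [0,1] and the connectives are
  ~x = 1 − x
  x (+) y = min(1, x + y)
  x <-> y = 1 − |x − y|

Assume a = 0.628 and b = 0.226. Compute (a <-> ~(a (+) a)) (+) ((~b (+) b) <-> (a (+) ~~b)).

1.000

a (+) a = min(1, 0.628 + 0.628) = min(1, 1.256) = 1.000
~(a (+) a) = 1 − 1.000 = 0.000
a <-> ~(a (+) a) = 1 − |0.628 − 0.000| = 1 − 0.628 = 0.372
~b = 1 − 0.226 = 0.774
~b (+) b = min(1, 0.774 + 0.226) = min(1, 1.000) = 1.000
~~b = 1 − 0.774 = 0.226
a (+) ~~b = min(1, 0.628 + 0.226) = min(1, 0.854) = 0.854
(~b (+) b) <-> (a (+) ~~b) = 1 − |1.000 − 0.854| = 1 − 0.146 = 0.854
(a <-> ~(a (+) a)) (+) ((~b (+) b) <-> (a (+) ~~b)) = min(1, 0.372 + 0.854) = min(1, 1.226) = 1.000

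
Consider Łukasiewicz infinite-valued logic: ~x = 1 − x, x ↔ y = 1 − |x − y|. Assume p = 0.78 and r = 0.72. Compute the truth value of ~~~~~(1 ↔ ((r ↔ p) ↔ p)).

0.16

r ↔ p = 1 − |0.72 − 0.78| = 1 − 0.06 = 0.94
(r ↔ p) ↔ p = 1 − |0.94 − 0.78| = 1 − 0.16 = 0.84
1 ↔ ((r ↔ p) ↔ p) = 1 − |1.00 − 0.84| = 1 − 0.16 = 0.84
~(1 ↔ ((r ↔ p) ↔ p)) = 1 − 0.84 = 0.16
~~(1 ↔ ((r ↔ p) ↔ p)) = 1 − 0.16 = 0.84
~~~(1 ↔ ((r ↔ p) ↔ p)) = 1 − 0.84 = 0.16
~~~~(1 ↔ ((r ↔ p) ↔ p)) = 1 − 0.16 = 0.84
~~~~~(1 ↔ ((r ↔ p) ↔ p)) = 1 − 0.84 = 0.16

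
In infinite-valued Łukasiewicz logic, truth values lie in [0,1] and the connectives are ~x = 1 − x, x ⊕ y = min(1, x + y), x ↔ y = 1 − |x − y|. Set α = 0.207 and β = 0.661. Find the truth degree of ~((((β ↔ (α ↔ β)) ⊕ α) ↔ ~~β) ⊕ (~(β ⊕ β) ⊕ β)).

0.000

α ↔ β = 1 − |0.207 − 0.661| = 1 − 0.454 = 0.546
β ↔ (α ↔ β) = 1 − |0.661 − 0.546| = 1 − 0.115 = 0.885
(β ↔ (α ↔ β)) ⊕ α = min(1, 0.885 + 0.207) = min(1, 1.092) = 1.000
~β = 1 − 0.661 = 0.339
~~β = 1 − 0.339 = 0.661
((β ↔ (α ↔ β)) ⊕ α) ↔ ~~β = 1 − |1.000 − 0.661| = 1 − 0.339 = 0.661
β ⊕ β = min(1, 0.661 + 0.661) = min(1, 1.322) = 1.000
~(β ⊕ β) = 1 − 1.000 = 0.000
~(β ⊕ β) ⊕ β = min(1, 0.000 + 0.661) = min(1, 0.661) = 0.661
(((β ↔ (α ↔ β)) ⊕ α) ↔ ~~β) ⊕ (~(β ⊕ β) ⊕ β) = min(1, 0.661 + 0.661) = min(1, 1.322) = 1.000
~((((β ↔ (α ↔ β)) ⊕ α) ↔ ~~β) ⊕ (~(β ⊕ β) ⊕ β)) = 1 − 1.000 = 0.000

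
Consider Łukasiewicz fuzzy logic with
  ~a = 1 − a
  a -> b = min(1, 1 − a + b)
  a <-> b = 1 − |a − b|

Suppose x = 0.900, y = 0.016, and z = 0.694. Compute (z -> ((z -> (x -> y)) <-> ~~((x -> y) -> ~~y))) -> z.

x -> y = min(1, 1 − 0.900 + 0.016) = min(1, 0.116) = 0.116
z -> (x -> y) = min(1, 1 − 0.694 + 0.116) = min(1, 0.422) = 0.422
~y = 1 − 0.016 = 0.984
~~y = 1 − 0.984 = 0.016
(x -> y) -> ~~y = min(1, 1 − 0.116 + 0.016) = min(1, 0.900) = 0.900
~((x -> y) -> ~~y) = 1 − 0.900 = 0.100
~~((x -> y) -> ~~y) = 1 − 0.100 = 0.900
(z -> (x -> y)) <-> ~~((x -> y) -> ~~y) = 1 − |0.422 − 0.900| = 1 − 0.478 = 0.522
z -> ((z -> (x -> y)) <-> ~~((x -> y) -> ~~y)) = min(1, 1 − 0.694 + 0.522) = min(1, 0.828) = 0.828
(z -> ((z -> (x -> y)) <-> ~~((x -> y) -> ~~y))) -> z = min(1, 1 − 0.828 + 0.694) = min(1, 0.866) = 0.866

0.866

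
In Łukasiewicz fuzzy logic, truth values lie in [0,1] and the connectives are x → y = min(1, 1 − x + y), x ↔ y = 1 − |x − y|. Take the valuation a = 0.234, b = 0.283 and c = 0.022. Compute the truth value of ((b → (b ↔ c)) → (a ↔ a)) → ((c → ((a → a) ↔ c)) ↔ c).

0.022

b ↔ c = 1 − |0.283 − 0.022| = 1 − 0.261 = 0.739
b → (b ↔ c) = min(1, 1 − 0.283 + 0.739) = min(1, 1.456) = 1.000
a ↔ a = 1 − |0.234 − 0.234| = 1 − 0.000 = 1.000
(b → (b ↔ c)) → (a ↔ a) = min(1, 1 − 1.000 + 1.000) = min(1, 1.000) = 1.000
a → a = min(1, 1 − 0.234 + 0.234) = min(1, 1.000) = 1.000
(a → a) ↔ c = 1 − |1.000 − 0.022| = 1 − 0.978 = 0.022
c → ((a → a) ↔ c) = min(1, 1 − 0.022 + 0.022) = min(1, 1.000) = 1.000
(c → ((a → a) ↔ c)) ↔ c = 1 − |1.000 − 0.022| = 1 − 0.978 = 0.022
((b → (b ↔ c)) → (a ↔ a)) → ((c → ((a → a) ↔ c)) ↔ c) = min(1, 1 − 1.000 + 0.022) = min(1, 0.022) = 0.022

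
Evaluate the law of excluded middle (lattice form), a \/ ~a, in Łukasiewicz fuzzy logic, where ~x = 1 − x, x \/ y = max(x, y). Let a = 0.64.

0.64

~a = 1 − 0.64 = 0.36
a \/ ~a = max(0.64, 0.36) = 0.64
(The value 0.64 < 1 shows this instance is not satisfied; not a Ł∞-tautology — its value is max(a, 1−a).)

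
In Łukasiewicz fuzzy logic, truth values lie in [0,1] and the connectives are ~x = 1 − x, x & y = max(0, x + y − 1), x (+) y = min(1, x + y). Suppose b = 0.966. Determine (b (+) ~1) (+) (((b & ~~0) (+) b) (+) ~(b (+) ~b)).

1.000

~1 = 1 − 1.000 = 0.000
b (+) ~1 = min(1, 0.966 + 0.000) = min(1, 0.966) = 0.966
~0 = 1 − 0.000 = 1.000
~~0 = 1 − 1.000 = 0.000
b & ~~0 = max(0, 0.966 + 0.000 − 1) = max(0, -0.034) = 0.000
(b & ~~0) (+) b = min(1, 0.000 + 0.966) = min(1, 0.966) = 0.966
~b = 1 − 0.966 = 0.034
b (+) ~b = min(1, 0.966 + 0.034) = min(1, 1.000) = 1.000
~(b (+) ~b) = 1 − 1.000 = 0.000
((b & ~~0) (+) b) (+) ~(b (+) ~b) = min(1, 0.966 + 0.000) = min(1, 0.966) = 0.966
(b (+) ~1) (+) (((b & ~~0) (+) b) (+) ~(b (+) ~b)) = min(1, 0.966 + 0.966) = min(1, 1.932) = 1.000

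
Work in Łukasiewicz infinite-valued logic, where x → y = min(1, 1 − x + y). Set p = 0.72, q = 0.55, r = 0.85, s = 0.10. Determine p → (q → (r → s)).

0.98

r → s = min(1, 1 − 0.85 + 0.10) = min(1, 0.25) = 0.25
q → (r → s) = min(1, 1 − 0.55 + 0.25) = min(1, 0.70) = 0.70
p → (q → (r → s)) = min(1, 1 − 0.72 + 0.70) = min(1, 0.98) = 0.98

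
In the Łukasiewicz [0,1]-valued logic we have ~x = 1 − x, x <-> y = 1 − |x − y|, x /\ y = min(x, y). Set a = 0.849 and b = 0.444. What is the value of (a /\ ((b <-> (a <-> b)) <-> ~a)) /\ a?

0.302

a <-> b = 1 − |0.849 − 0.444| = 1 − 0.405 = 0.595
b <-> (a <-> b) = 1 − |0.444 − 0.595| = 1 − 0.151 = 0.849
~a = 1 − 0.849 = 0.151
(b <-> (a <-> b)) <-> ~a = 1 − |0.849 − 0.151| = 1 − 0.698 = 0.302
a /\ ((b <-> (a <-> b)) <-> ~a) = min(0.849, 0.302) = 0.302
(a /\ ((b <-> (a <-> b)) <-> ~a)) /\ a = min(0.302, 0.849) = 0.302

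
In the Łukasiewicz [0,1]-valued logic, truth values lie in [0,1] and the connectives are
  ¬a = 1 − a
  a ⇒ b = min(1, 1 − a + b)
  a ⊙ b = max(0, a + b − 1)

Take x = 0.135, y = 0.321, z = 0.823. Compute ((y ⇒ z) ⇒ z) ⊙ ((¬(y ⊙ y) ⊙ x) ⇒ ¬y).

y ⇒ z = min(1, 1 − 0.321 + 0.823) = min(1, 1.502) = 1.000
(y ⇒ z) ⇒ z = min(1, 1 − 1.000 + 0.823) = min(1, 0.823) = 0.823
y ⊙ y = max(0, 0.321 + 0.321 − 1) = max(0, -0.358) = 0.000
¬(y ⊙ y) = 1 − 0.000 = 1.000
¬(y ⊙ y) ⊙ x = max(0, 1.000 + 0.135 − 1) = max(0, 0.135) = 0.135
¬y = 1 − 0.321 = 0.679
(¬(y ⊙ y) ⊙ x) ⇒ ¬y = min(1, 1 − 0.135 + 0.679) = min(1, 1.544) = 1.000
((y ⇒ z) ⇒ z) ⊙ ((¬(y ⊙ y) ⊙ x) ⇒ ¬y) = max(0, 0.823 + 1.000 − 1) = max(0, 0.823) = 0.823

0.823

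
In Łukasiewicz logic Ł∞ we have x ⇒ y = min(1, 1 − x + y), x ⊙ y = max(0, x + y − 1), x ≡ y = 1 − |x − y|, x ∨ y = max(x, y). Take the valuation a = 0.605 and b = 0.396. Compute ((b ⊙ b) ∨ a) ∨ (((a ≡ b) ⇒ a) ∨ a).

0.814

b ⊙ b = max(0, 0.396 + 0.396 − 1) = max(0, -0.208) = 0.000
(b ⊙ b) ∨ a = max(0.000, 0.605) = 0.605
a ≡ b = 1 − |0.605 − 0.396| = 1 − 0.209 = 0.791
(a ≡ b) ⇒ a = min(1, 1 − 0.791 + 0.605) = min(1, 0.814) = 0.814
((a ≡ b) ⇒ a) ∨ a = max(0.814, 0.605) = 0.814
((b ⊙ b) ∨ a) ∨ (((a ≡ b) ⇒ a) ∨ a) = max(0.605, 0.814) = 0.814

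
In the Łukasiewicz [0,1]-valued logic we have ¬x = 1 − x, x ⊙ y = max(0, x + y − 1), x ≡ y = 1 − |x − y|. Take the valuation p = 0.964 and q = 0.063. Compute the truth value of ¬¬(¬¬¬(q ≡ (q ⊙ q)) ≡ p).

0.099

q ⊙ q = max(0, 0.063 + 0.063 − 1) = max(0, -0.874) = 0.000
q ≡ (q ⊙ q) = 1 − |0.063 − 0.000| = 1 − 0.063 = 0.937
¬(q ≡ (q ⊙ q)) = 1 − 0.937 = 0.063
¬¬(q ≡ (q ⊙ q)) = 1 − 0.063 = 0.937
¬¬¬(q ≡ (q ⊙ q)) = 1 − 0.937 = 0.063
¬¬¬(q ≡ (q ⊙ q)) ≡ p = 1 − |0.063 − 0.964| = 1 − 0.901 = 0.099
¬(¬¬¬(q ≡ (q ⊙ q)) ≡ p) = 1 − 0.099 = 0.901
¬¬(¬¬¬(q ≡ (q ⊙ q)) ≡ p) = 1 − 0.901 = 0.099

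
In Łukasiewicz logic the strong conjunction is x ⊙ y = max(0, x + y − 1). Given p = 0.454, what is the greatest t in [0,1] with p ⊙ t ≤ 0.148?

The residuum of the Łukasiewicz t-norm gives the supremum: min(1, 1 − 0.454 + 0.148).
1 − 0.454 + 0.148 = 0.694, so t = min(1, 0.694) = 0.694.
Check: 0.454 ⊙ 0.694 = max(0, 0.148) = 0.148 ≤ 0.148.

0.694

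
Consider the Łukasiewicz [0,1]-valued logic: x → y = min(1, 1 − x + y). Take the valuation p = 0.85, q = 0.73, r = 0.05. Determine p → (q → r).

q → r = min(1, 1 − 0.73 + 0.05) = min(1, 0.32) = 0.32
p → (q → r) = min(1, 1 − 0.85 + 0.32) = min(1, 0.47) = 0.47

0.47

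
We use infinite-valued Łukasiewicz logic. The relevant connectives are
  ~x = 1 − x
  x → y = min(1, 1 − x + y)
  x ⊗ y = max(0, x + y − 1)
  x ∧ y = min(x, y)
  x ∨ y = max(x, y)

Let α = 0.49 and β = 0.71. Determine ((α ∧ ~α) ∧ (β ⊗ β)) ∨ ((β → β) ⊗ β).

0.71

~α = 1 − 0.49 = 0.51
α ∧ ~α = min(0.49, 0.51) = 0.49
β ⊗ β = max(0, 0.71 + 0.71 − 1) = max(0, 0.42) = 0.42
(α ∧ ~α) ∧ (β ⊗ β) = min(0.49, 0.42) = 0.42
β → β = min(1, 1 − 0.71 + 0.71) = min(1, 1.00) = 1.00
(β → β) ⊗ β = max(0, 1.00 + 0.71 − 1) = max(0, 0.71) = 0.71
((α ∧ ~α) ∧ (β ⊗ β)) ∨ ((β → β) ⊗ β) = max(0.42, 0.71) = 0.71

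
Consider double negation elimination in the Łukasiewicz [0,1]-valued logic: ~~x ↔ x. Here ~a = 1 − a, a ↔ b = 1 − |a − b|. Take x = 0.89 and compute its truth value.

1.00

~x = 1 − 0.89 = 0.11
~~x = 1 − 0.11 = 0.89
~~x ↔ x = 1 − |0.89 − 0.89| = 1 − 0.00 = 1.00
(As expected: always 1 in Ł∞ since negation is involutive.)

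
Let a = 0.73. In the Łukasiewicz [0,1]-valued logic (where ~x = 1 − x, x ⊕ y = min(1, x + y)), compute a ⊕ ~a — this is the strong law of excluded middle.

1.00

~a = 1 − 0.73 = 0.27
a ⊕ ~a = min(1, 0.73 + 0.27) = min(1, 1.00) = 1.00
(As expected: always 1 in Ł∞ since a ⊕ (1−a) = 1.)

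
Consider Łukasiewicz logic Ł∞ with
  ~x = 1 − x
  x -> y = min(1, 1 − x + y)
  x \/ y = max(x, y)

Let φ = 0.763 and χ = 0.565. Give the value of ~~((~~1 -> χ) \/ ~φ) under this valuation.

0.565

~1 = 1 − 1.000 = 0.000
~~1 = 1 − 0.000 = 1.000
~~1 -> χ = min(1, 1 − 1.000 + 0.565) = min(1, 0.565) = 0.565
~φ = 1 − 0.763 = 0.237
(~~1 -> χ) \/ ~φ = max(0.565, 0.237) = 0.565
~((~~1 -> χ) \/ ~φ) = 1 − 0.565 = 0.435
~~((~~1 -> χ) \/ ~φ) = 1 − 0.435 = 0.565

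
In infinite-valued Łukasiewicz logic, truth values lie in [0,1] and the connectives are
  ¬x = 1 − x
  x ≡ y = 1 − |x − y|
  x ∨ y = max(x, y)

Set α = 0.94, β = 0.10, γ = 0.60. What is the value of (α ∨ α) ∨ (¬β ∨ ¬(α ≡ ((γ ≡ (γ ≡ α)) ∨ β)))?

α ∨ α = max(0.94, 0.94) = 0.94
¬β = 1 − 0.10 = 0.90
γ ≡ α = 1 − |0.60 − 0.94| = 1 − 0.34 = 0.66
γ ≡ (γ ≡ α) = 1 − |0.60 − 0.66| = 1 − 0.06 = 0.94
(γ ≡ (γ ≡ α)) ∨ β = max(0.94, 0.10) = 0.94
α ≡ ((γ ≡ (γ ≡ α)) ∨ β) = 1 − |0.94 − 0.94| = 1 − 0.00 = 1.00
¬(α ≡ ((γ ≡ (γ ≡ α)) ∨ β)) = 1 − 1.00 = 0.00
¬β ∨ ¬(α ≡ ((γ ≡ (γ ≡ α)) ∨ β)) = max(0.90, 0.00) = 0.90
(α ∨ α) ∨ (¬β ∨ ¬(α ≡ ((γ ≡ (γ ≡ α)) ∨ β))) = max(0.94, 0.90) = 0.94

0.94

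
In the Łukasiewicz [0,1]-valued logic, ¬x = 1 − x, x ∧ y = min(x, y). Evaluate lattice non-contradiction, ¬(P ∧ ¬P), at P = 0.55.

¬P = 1 − 0.55 = 0.45
P ∧ ¬P = min(0.55, 0.45) = 0.45
¬(P ∧ ¬P) = 1 − 0.45 = 0.55
(The value 0.55 < 1 shows this instance is not satisfied; not a Ł∞-tautology — its value is 1 − min(a, 1−a).)

0.55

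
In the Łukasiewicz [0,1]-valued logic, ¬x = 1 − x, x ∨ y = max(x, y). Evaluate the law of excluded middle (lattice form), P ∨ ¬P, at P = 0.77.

0.77

¬P = 1 − 0.77 = 0.23
P ∨ ¬P = max(0.77, 0.23) = 0.77
(The value 0.77 < 1 shows this instance is not satisfied; not a Ł∞-tautology — its value is max(a, 1−a).)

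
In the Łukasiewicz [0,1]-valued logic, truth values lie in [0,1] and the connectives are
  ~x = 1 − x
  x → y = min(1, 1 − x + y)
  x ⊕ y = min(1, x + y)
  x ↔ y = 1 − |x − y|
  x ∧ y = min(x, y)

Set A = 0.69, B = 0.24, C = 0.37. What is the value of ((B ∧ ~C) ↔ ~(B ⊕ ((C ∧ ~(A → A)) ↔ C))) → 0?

~C = 1 − 0.37 = 0.63
B ∧ ~C = min(0.24, 0.63) = 0.24
A → A = min(1, 1 − 0.69 + 0.69) = min(1, 1.00) = 1.00
~(A → A) = 1 − 1.00 = 0.00
C ∧ ~(A → A) = min(0.37, 0.00) = 0.00
(C ∧ ~(A → A)) ↔ C = 1 − |0.00 − 0.37| = 1 − 0.37 = 0.63
B ⊕ ((C ∧ ~(A → A)) ↔ C) = min(1, 0.24 + 0.63) = min(1, 0.87) = 0.87
~(B ⊕ ((C ∧ ~(A → A)) ↔ C)) = 1 − 0.87 = 0.13
(B ∧ ~C) ↔ ~(B ⊕ ((C ∧ ~(A → A)) ↔ C)) = 1 − |0.24 − 0.13| = 1 − 0.11 = 0.89
((B ∧ ~C) ↔ ~(B ⊕ ((C ∧ ~(A → A)) ↔ C))) → 0 = min(1, 1 − 0.89 + 0.00) = min(1, 0.11) = 0.11

0.11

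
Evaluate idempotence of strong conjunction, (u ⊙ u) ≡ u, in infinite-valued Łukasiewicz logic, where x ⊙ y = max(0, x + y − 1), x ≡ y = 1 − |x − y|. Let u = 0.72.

u ⊙ u = max(0, 0.72 + 0.72 − 1) = max(0, 0.44) = 0.44
(u ⊙ u) ≡ u = 1 − |0.44 − 0.72| = 1 − 0.28 = 0.72
(The value 0.72 < 1 shows this instance is not satisfied; fails in Ł∞ since a ⊗ a = max(0, 2a−1) ≠ a in general.)

0.72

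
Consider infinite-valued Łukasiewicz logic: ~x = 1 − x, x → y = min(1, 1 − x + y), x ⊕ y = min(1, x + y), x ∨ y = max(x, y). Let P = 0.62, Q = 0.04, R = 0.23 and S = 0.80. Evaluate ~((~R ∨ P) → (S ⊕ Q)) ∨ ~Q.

0.96

~R = 1 − 0.23 = 0.77
~R ∨ P = max(0.77, 0.62) = 0.77
S ⊕ Q = min(1, 0.80 + 0.04) = min(1, 0.84) = 0.84
(~R ∨ P) → (S ⊕ Q) = min(1, 1 − 0.77 + 0.84) = min(1, 1.07) = 1.00
~((~R ∨ P) → (S ⊕ Q)) = 1 − 1.00 = 0.00
~Q = 1 − 0.04 = 0.96
~((~R ∨ P) → (S ⊕ Q)) ∨ ~Q = max(0.00, 0.96) = 0.96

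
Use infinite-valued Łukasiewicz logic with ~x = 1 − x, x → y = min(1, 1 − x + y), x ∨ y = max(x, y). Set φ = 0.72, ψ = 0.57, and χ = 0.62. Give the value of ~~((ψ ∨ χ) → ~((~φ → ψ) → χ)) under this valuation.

ψ ∨ χ = max(0.57, 0.62) = 0.62
~φ = 1 − 0.72 = 0.28
~φ → ψ = min(1, 1 − 0.28 + 0.57) = min(1, 1.29) = 1.00
(~φ → ψ) → χ = min(1, 1 − 1.00 + 0.62) = min(1, 0.62) = 0.62
~((~φ → ψ) → χ) = 1 − 0.62 = 0.38
(ψ ∨ χ) → ~((~φ → ψ) → χ) = min(1, 1 − 0.62 + 0.38) = min(1, 0.76) = 0.76
~((ψ ∨ χ) → ~((~φ → ψ) → χ)) = 1 − 0.76 = 0.24
~~((ψ ∨ χ) → ~((~φ → ψ) → χ)) = 1 − 0.24 = 0.76

0.76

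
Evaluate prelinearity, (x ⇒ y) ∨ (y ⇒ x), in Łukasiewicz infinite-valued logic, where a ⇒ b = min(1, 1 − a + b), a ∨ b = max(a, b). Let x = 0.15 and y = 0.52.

1.00

x ⇒ y = min(1, 1 − 0.15 + 0.52) = min(1, 1.37) = 1.00
y ⇒ x = min(1, 1 − 0.52 + 0.15) = min(1, 0.63) = 0.63
(x ⇒ y) ∨ (y ⇒ x) = max(1.00, 0.63) = 1.00
(As expected: a Ł∞-tautology — holds in every MV-chain.)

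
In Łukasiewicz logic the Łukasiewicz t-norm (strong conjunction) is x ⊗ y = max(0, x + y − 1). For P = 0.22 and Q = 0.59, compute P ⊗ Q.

0.00

P ⊗ Q = max(0, 0.22 + 0.59 − 1) = max(0, -0.19) = 0.00
For comparison, the Gödel (minimum) t-norm min(x, y) would give 0.22.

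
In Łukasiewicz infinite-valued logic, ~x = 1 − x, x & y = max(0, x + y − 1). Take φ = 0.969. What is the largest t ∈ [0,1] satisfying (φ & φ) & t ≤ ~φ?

0.093

φ & φ = max(0, 0.969 + 0.969 − 1) = max(0, 0.938) = 0.938
So the left factor is φ & φ = 0.938.
~φ = 1 − 0.969 = 0.031
So the right-hand bound is ~φ = 0.031.
The residuum of the Łukasiewicz t-norm gives the supremum: min(1, 1 − 0.938 + 0.031).
1 − 0.938 + 0.031 = 0.093, so t = min(1, 0.093) = 0.093.
Check: 0.938 & 0.093 = max(0, 0.031) = 0.031 ≤ 0.031.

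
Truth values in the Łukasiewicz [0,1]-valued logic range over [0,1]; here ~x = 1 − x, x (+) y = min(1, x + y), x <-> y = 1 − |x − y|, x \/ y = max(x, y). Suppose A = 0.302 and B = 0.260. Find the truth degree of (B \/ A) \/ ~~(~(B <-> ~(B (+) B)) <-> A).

B \/ A = max(0.260, 0.302) = 0.302
B (+) B = min(1, 0.260 + 0.260) = min(1, 0.520) = 0.520
~(B (+) B) = 1 − 0.520 = 0.480
B <-> ~(B (+) B) = 1 − |0.260 − 0.480| = 1 − 0.220 = 0.780
~(B <-> ~(B (+) B)) = 1 − 0.780 = 0.220
~(B <-> ~(B (+) B)) <-> A = 1 − |0.220 − 0.302| = 1 − 0.082 = 0.918
~(~(B <-> ~(B (+) B)) <-> A) = 1 − 0.918 = 0.082
~~(~(B <-> ~(B (+) B)) <-> A) = 1 − 0.082 = 0.918
(B \/ A) \/ ~~(~(B <-> ~(B (+) B)) <-> A) = max(0.302, 0.918) = 0.918

0.918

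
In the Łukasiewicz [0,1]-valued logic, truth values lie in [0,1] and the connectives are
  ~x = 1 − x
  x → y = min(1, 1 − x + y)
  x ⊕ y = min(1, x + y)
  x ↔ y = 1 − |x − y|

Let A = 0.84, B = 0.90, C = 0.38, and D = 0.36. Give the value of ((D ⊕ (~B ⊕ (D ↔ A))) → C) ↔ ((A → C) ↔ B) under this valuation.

0.76

~B = 1 − 0.90 = 0.10
D ↔ A = 1 − |0.36 − 0.84| = 1 − 0.48 = 0.52
~B ⊕ (D ↔ A) = min(1, 0.10 + 0.52) = min(1, 0.62) = 0.62
D ⊕ (~B ⊕ (D ↔ A)) = min(1, 0.36 + 0.62) = min(1, 0.98) = 0.98
(D ⊕ (~B ⊕ (D ↔ A))) → C = min(1, 1 − 0.98 + 0.38) = min(1, 0.40) = 0.40
A → C = min(1, 1 − 0.84 + 0.38) = min(1, 0.54) = 0.54
(A → C) ↔ B = 1 − |0.54 − 0.90| = 1 − 0.36 = 0.64
((D ⊕ (~B ⊕ (D ↔ A))) → C) ↔ ((A → C) ↔ B) = 1 − |0.40 − 0.64| = 1 − 0.24 = 0.76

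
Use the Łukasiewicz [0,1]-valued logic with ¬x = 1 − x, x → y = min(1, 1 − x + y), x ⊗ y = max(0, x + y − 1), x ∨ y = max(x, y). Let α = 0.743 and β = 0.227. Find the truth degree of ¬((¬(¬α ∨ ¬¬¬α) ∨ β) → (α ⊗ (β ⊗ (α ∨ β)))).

¬α = 1 − 0.743 = 0.257
¬¬α = 1 − 0.257 = 0.743
¬¬¬α = 1 − 0.743 = 0.257
¬α ∨ ¬¬¬α = max(0.257, 0.257) = 0.257
¬(¬α ∨ ¬¬¬α) = 1 − 0.257 = 0.743
¬(¬α ∨ ¬¬¬α) ∨ β = max(0.743, 0.227) = 0.743
α ∨ β = max(0.743, 0.227) = 0.743
β ⊗ (α ∨ β) = max(0, 0.227 + 0.743 − 1) = max(0, -0.030) = 0.000
α ⊗ (β ⊗ (α ∨ β)) = max(0, 0.743 + 0.000 − 1) = max(0, -0.257) = 0.000
(¬(¬α ∨ ¬¬¬α) ∨ β) → (α ⊗ (β ⊗ (α ∨ β))) = min(1, 1 − 0.743 + 0.000) = min(1, 0.257) = 0.257
¬((¬(¬α ∨ ¬¬¬α) ∨ β) → (α ⊗ (β ⊗ (α ∨ β)))) = 1 − 0.257 = 0.743

0.743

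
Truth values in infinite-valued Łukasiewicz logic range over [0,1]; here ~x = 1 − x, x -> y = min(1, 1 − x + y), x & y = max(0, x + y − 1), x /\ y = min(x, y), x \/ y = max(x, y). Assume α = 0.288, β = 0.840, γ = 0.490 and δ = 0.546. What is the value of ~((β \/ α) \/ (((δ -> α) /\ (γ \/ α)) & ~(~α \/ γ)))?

0.160

β \/ α = max(0.840, 0.288) = 0.840
δ -> α = min(1, 1 − 0.546 + 0.288) = min(1, 0.742) = 0.742
γ \/ α = max(0.490, 0.288) = 0.490
(δ -> α) /\ (γ \/ α) = min(0.742, 0.490) = 0.490
~α = 1 − 0.288 = 0.712
~α \/ γ = max(0.712, 0.490) = 0.712
~(~α \/ γ) = 1 − 0.712 = 0.288
((δ -> α) /\ (γ \/ α)) & ~(~α \/ γ) = max(0, 0.490 + 0.288 − 1) = max(0, -0.222) = 0.000
(β \/ α) \/ (((δ -> α) /\ (γ \/ α)) & ~(~α \/ γ)) = max(0.840, 0.000) = 0.840
~((β \/ α) \/ (((δ -> α) /\ (γ \/ α)) & ~(~α \/ γ))) = 1 − 0.840 = 0.160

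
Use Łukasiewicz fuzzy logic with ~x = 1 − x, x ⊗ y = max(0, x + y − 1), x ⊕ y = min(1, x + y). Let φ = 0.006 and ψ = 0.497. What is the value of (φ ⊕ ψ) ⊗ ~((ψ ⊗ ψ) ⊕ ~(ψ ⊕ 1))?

φ ⊕ ψ = min(1, 0.006 + 0.497) = min(1, 0.503) = 0.503
ψ ⊗ ψ = max(0, 0.497 + 0.497 − 1) = max(0, -0.006) = 0.000
ψ ⊕ 1 = min(1, 0.497 + 1.000) = min(1, 1.497) = 1.000
~(ψ ⊕ 1) = 1 − 1.000 = 0.000
(ψ ⊗ ψ) ⊕ ~(ψ ⊕ 1) = min(1, 0.000 + 0.000) = min(1, 0.000) = 0.000
~((ψ ⊗ ψ) ⊕ ~(ψ ⊕ 1)) = 1 − 0.000 = 1.000
(φ ⊕ ψ) ⊗ ~((ψ ⊗ ψ) ⊕ ~(ψ ⊕ 1)) = max(0, 0.503 + 1.000 − 1) = max(0, 0.503) = 0.503

0.503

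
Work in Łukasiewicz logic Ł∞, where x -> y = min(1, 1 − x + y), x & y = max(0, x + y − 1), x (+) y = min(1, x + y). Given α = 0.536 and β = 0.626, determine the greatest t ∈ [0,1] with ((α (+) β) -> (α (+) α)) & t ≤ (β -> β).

α (+) β = min(1, 0.536 + 0.626) = min(1, 1.162) = 1.000
α (+) α = min(1, 0.536 + 0.536) = min(1, 1.072) = 1.000
(α (+) β) -> (α (+) α) = min(1, 1 − 1.000 + 1.000) = min(1, 1.000) = 1.000
So the left factor is (α (+) β) -> (α (+) α) = 1.000.
β -> β = min(1, 1 − 0.626 + 0.626) = min(1, 1.000) = 1.000
So the right-hand bound is β -> β = 1.000.
The residuum of the Łukasiewicz t-norm gives the supremum: min(1, 1 − 1.000 + 1.000).
1 − 1.000 + 1.000 = 1.000, so t = min(1, 1.000) = 1.000.
Check: 1.000 & 1.000 = max(0, 1.000) = 1.000 ≤ 1.000.

1.000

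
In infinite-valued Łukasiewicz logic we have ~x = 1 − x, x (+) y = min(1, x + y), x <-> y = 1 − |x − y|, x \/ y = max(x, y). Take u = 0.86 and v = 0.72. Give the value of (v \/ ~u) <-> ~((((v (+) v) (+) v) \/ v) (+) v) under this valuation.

~u = 1 − 0.86 = 0.14
v \/ ~u = max(0.72, 0.14) = 0.72
v (+) v = min(1, 0.72 + 0.72) = min(1, 1.44) = 1.00
(v (+) v) (+) v = min(1, 1.00 + 0.72) = min(1, 1.72) = 1.00
((v (+) v) (+) v) \/ v = max(1.00, 0.72) = 1.00
(((v (+) v) (+) v) \/ v) (+) v = min(1, 1.00 + 0.72) = min(1, 1.72) = 1.00
~((((v (+) v) (+) v) \/ v) (+) v) = 1 − 1.00 = 0.00
(v \/ ~u) <-> ~((((v (+) v) (+) v) \/ v) (+) v) = 1 − |0.72 − 0.00| = 1 − 0.72 = 0.28

0.28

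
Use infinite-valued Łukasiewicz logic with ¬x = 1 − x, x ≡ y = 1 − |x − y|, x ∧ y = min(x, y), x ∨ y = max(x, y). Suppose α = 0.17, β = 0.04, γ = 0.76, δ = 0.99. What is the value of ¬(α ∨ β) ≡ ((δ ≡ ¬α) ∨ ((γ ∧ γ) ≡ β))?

0.99

α ∨ β = max(0.17, 0.04) = 0.17
¬(α ∨ β) = 1 − 0.17 = 0.83
¬α = 1 − 0.17 = 0.83
δ ≡ ¬α = 1 − |0.99 − 0.83| = 1 − 0.16 = 0.84
γ ∧ γ = min(0.76, 0.76) = 0.76
(γ ∧ γ) ≡ β = 1 − |0.76 − 0.04| = 1 − 0.72 = 0.28
(δ ≡ ¬α) ∨ ((γ ∧ γ) ≡ β) = max(0.84, 0.28) = 0.84
¬(α ∨ β) ≡ ((δ ≡ ¬α) ∨ ((γ ∧ γ) ≡ β)) = 1 − |0.83 − 0.84| = 1 − 0.01 = 0.99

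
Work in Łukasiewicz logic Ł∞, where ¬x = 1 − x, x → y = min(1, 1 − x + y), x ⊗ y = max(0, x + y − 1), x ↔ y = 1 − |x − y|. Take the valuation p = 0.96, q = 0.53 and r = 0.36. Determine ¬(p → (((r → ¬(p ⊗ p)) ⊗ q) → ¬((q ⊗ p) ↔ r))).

0.08

p ⊗ p = max(0, 0.96 + 0.96 − 1) = max(0, 0.92) = 0.92
¬(p ⊗ p) = 1 − 0.92 = 0.08
r → ¬(p ⊗ p) = min(1, 1 − 0.36 + 0.08) = min(1, 0.72) = 0.72
(r → ¬(p ⊗ p)) ⊗ q = max(0, 0.72 + 0.53 − 1) = max(0, 0.25) = 0.25
q ⊗ p = max(0, 0.53 + 0.96 − 1) = max(0, 0.49) = 0.49
(q ⊗ p) ↔ r = 1 − |0.49 − 0.36| = 1 − 0.13 = 0.87
¬((q ⊗ p) ↔ r) = 1 − 0.87 = 0.13
((r → ¬(p ⊗ p)) ⊗ q) → ¬((q ⊗ p) ↔ r) = min(1, 1 − 0.25 + 0.13) = min(1, 0.88) = 0.88
p → (((r → ¬(p ⊗ p)) ⊗ q) → ¬((q ⊗ p) ↔ r)) = min(1, 1 − 0.96 + 0.88) = min(1, 0.92) = 0.92
¬(p → (((r → ¬(p ⊗ p)) ⊗ q) → ¬((q ⊗ p) ↔ r))) = 1 − 0.92 = 0.08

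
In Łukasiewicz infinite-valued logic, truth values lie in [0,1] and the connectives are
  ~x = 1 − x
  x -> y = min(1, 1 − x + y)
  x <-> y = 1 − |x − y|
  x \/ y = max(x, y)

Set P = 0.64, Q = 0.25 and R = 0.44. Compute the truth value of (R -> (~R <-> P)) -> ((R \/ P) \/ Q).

0.64

~R = 1 − 0.44 = 0.56
~R <-> P = 1 − |0.56 − 0.64| = 1 − 0.08 = 0.92
R -> (~R <-> P) = min(1, 1 − 0.44 + 0.92) = min(1, 1.48) = 1.00
R \/ P = max(0.44, 0.64) = 0.64
(R \/ P) \/ Q = max(0.64, 0.25) = 0.64
(R -> (~R <-> P)) -> ((R \/ P) \/ Q) = min(1, 1 − 1.00 + 0.64) = min(1, 0.64) = 0.64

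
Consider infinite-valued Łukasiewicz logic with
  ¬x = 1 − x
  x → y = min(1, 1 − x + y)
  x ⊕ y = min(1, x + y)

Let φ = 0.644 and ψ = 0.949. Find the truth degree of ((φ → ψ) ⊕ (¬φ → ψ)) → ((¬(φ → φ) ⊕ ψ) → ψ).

1.000

φ → ψ = min(1, 1 − 0.644 + 0.949) = min(1, 1.305) = 1.000
¬φ = 1 − 0.644 = 0.356
¬φ → ψ = min(1, 1 − 0.356 + 0.949) = min(1, 1.593) = 1.000
(φ → ψ) ⊕ (¬φ → ψ) = min(1, 1.000 + 1.000) = min(1, 2.000) = 1.000
φ → φ = min(1, 1 − 0.644 + 0.644) = min(1, 1.000) = 1.000
¬(φ → φ) = 1 − 1.000 = 0.000
¬(φ → φ) ⊕ ψ = min(1, 0.000 + 0.949) = min(1, 0.949) = 0.949
(¬(φ → φ) ⊕ ψ) → ψ = min(1, 1 − 0.949 + 0.949) = min(1, 1.000) = 1.000
((φ → ψ) ⊕ (¬φ → ψ)) → ((¬(φ → φ) ⊕ ψ) → ψ) = min(1, 1 − 1.000 + 1.000) = min(1, 1.000) = 1.000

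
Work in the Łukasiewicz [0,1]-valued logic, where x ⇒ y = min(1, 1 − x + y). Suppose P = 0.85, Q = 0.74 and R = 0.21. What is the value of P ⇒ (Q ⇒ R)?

0.62

Q ⇒ R = min(1, 1 − 0.74 + 0.21) = min(1, 0.47) = 0.47
P ⇒ (Q ⇒ R) = min(1, 1 − 0.85 + 0.47) = min(1, 0.62) = 0.62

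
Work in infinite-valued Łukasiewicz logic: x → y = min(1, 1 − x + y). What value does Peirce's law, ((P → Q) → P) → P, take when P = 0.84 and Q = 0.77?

0.93

P → Q = min(1, 1 − 0.84 + 0.77) = min(1, 0.93) = 0.93
(P → Q) → P = min(1, 1 − 0.93 + 0.84) = min(1, 0.91) = 0.91
((P → Q) → P) → P = min(1, 1 − 0.91 + 0.84) = min(1, 0.93) = 0.93
(The value 0.93 < 1 shows this instance is not satisfied; not a Ł∞-tautology in general.)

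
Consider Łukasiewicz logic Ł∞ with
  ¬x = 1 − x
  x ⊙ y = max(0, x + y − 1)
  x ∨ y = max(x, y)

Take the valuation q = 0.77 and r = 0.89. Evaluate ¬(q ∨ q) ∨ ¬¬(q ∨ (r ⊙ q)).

0.77

q ∨ q = max(0.77, 0.77) = 0.77
¬(q ∨ q) = 1 − 0.77 = 0.23
r ⊙ q = max(0, 0.89 + 0.77 − 1) = max(0, 0.66) = 0.66
q ∨ (r ⊙ q) = max(0.77, 0.66) = 0.77
¬(q ∨ (r ⊙ q)) = 1 − 0.77 = 0.23
¬¬(q ∨ (r ⊙ q)) = 1 − 0.23 = 0.77
¬(q ∨ q) ∨ ¬¬(q ∨ (r ⊙ q)) = max(0.23, 0.77) = 0.77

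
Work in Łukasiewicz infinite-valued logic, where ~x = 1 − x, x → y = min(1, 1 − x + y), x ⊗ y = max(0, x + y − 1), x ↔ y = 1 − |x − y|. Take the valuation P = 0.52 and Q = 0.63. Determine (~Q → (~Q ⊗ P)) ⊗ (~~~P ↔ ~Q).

~Q = 1 − 0.63 = 0.37
~Q ⊗ P = max(0, 0.37 + 0.52 − 1) = max(0, -0.11) = 0.00
~Q → (~Q ⊗ P) = min(1, 1 − 0.37 + 0.00) = min(1, 0.63) = 0.63
~P = 1 − 0.52 = 0.48
~~P = 1 − 0.48 = 0.52
~~~P = 1 − 0.52 = 0.48
~~~P ↔ ~Q = 1 − |0.48 − 0.37| = 1 − 0.11 = 0.89
(~Q → (~Q ⊗ P)) ⊗ (~~~P ↔ ~Q) = max(0, 0.63 + 0.89 − 1) = max(0, 0.52) = 0.52

0.52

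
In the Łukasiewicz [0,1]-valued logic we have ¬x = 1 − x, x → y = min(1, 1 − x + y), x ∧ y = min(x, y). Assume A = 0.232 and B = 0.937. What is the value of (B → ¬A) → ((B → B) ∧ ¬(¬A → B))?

0.169

¬A = 1 − 0.232 = 0.768
B → ¬A = min(1, 1 − 0.937 + 0.768) = min(1, 0.831) = 0.831
B → B = min(1, 1 − 0.937 + 0.937) = min(1, 1.000) = 1.000
¬A → B = min(1, 1 − 0.768 + 0.937) = min(1, 1.169) = 1.000
¬(¬A → B) = 1 − 1.000 = 0.000
(B → B) ∧ ¬(¬A → B) = min(1.000, 0.000) = 0.000
(B → ¬A) → ((B → B) ∧ ¬(¬A → B)) = min(1, 1 − 0.831 + 0.000) = min(1, 0.169) = 0.169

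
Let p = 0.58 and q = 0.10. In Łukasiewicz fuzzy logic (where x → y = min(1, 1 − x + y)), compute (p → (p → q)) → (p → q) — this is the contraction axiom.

0.58

p → q = min(1, 1 − 0.58 + 0.10) = min(1, 0.52) = 0.52
p → (p → q) = min(1, 1 − 0.58 + 0.52) = min(1, 0.94) = 0.94
(p → (p → q)) → (p → q) = min(1, 1 − 0.94 + 0.52) = min(1, 0.58) = 0.58
(The value 0.58 < 1 shows this instance is not satisfied; fails in Ł∞ (the t-norm is not idempotent).)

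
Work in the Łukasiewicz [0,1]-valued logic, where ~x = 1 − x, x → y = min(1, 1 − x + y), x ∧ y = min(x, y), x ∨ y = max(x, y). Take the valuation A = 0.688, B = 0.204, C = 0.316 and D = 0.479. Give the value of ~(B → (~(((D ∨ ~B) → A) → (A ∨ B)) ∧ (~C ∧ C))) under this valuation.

~B = 1 − 0.204 = 0.796
D ∨ ~B = max(0.479, 0.796) = 0.796
(D ∨ ~B) → A = min(1, 1 − 0.796 + 0.688) = min(1, 0.892) = 0.892
A ∨ B = max(0.688, 0.204) = 0.688
((D ∨ ~B) → A) → (A ∨ B) = min(1, 1 − 0.892 + 0.688) = min(1, 0.796) = 0.796
~(((D ∨ ~B) → A) → (A ∨ B)) = 1 − 0.796 = 0.204
~C = 1 − 0.316 = 0.684
~C ∧ C = min(0.684, 0.316) = 0.316
~(((D ∨ ~B) → A) → (A ∨ B)) ∧ (~C ∧ C) = min(0.204, 0.316) = 0.204
B → (~(((D ∨ ~B) → A) → (A ∨ B)) ∧ (~C ∧ C)) = min(1, 1 − 0.204 + 0.204) = min(1, 1.000) = 1.000
~(B → (~(((D ∨ ~B) → A) → (A ∨ B)) ∧ (~C ∧ C))) = 1 − 1.000 = 0.000

0.000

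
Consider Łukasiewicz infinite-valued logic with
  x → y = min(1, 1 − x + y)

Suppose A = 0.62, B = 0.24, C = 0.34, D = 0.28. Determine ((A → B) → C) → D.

A → B = min(1, 1 − 0.62 + 0.24) = min(1, 0.62) = 0.62
(A → B) → C = min(1, 1 − 0.62 + 0.34) = min(1, 0.72) = 0.72
((A → B) → C) → D = min(1, 1 − 0.72 + 0.28) = min(1, 0.56) = 0.56

0.56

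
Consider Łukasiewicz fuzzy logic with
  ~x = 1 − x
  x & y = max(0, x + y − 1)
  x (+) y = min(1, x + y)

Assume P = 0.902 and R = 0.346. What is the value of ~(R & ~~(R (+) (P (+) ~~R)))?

~R = 1 − 0.346 = 0.654
~~R = 1 − 0.654 = 0.346
P (+) ~~R = min(1, 0.902 + 0.346) = min(1, 1.248) = 1.000
R (+) (P (+) ~~R) = min(1, 0.346 + 1.000) = min(1, 1.346) = 1.000
~(R (+) (P (+) ~~R)) = 1 − 1.000 = 0.000
~~(R (+) (P (+) ~~R)) = 1 − 0.000 = 1.000
R & ~~(R (+) (P (+) ~~R)) = max(0, 0.346 + 1.000 − 1) = max(0, 0.346) = 0.346
~(R & ~~(R (+) (P (+) ~~R))) = 1 − 0.346 = 0.654

0.654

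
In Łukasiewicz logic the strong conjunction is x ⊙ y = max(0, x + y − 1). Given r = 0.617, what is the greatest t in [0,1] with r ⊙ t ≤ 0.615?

The residuum of the Łukasiewicz t-norm gives the supremum: min(1, 1 − 0.617 + 0.615).
1 − 0.617 + 0.615 = 0.998, so t = min(1, 0.998) = 0.998.
Check: 0.617 ⊙ 0.998 = max(0, 0.615) = 0.615 ≤ 0.615.

0.998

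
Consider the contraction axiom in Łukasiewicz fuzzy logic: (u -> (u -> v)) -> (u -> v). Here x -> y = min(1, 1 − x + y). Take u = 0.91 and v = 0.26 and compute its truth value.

0.91

u -> v = min(1, 1 − 0.91 + 0.26) = min(1, 0.35) = 0.35
u -> (u -> v) = min(1, 1 − 0.91 + 0.35) = min(1, 0.44) = 0.44
(u -> (u -> v)) -> (u -> v) = min(1, 1 − 0.44 + 0.35) = min(1, 0.91) = 0.91
(The value 0.91 < 1 shows this instance is not satisfied; fails in Ł∞ (the t-norm is not idempotent).)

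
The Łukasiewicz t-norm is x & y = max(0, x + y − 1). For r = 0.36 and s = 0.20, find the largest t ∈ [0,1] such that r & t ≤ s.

0.84

The residuum of the Łukasiewicz t-norm gives the supremum: min(1, 1 − 0.36 + 0.20).
1 − 0.36 + 0.20 = 0.84, so t = min(1, 0.84) = 0.84.
Check: 0.36 & 0.84 = max(0, 0.20) = 0.20 ≤ 0.20.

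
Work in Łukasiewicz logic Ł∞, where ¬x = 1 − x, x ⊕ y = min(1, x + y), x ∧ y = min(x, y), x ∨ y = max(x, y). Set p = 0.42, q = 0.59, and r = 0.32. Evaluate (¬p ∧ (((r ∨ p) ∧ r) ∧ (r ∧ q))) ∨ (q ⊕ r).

0.91

¬p = 1 − 0.42 = 0.58
r ∨ p = max(0.32, 0.42) = 0.42
(r ∨ p) ∧ r = min(0.42, 0.32) = 0.32
r ∧ q = min(0.32, 0.59) = 0.32
((r ∨ p) ∧ r) ∧ (r ∧ q) = min(0.32, 0.32) = 0.32
¬p ∧ (((r ∨ p) ∧ r) ∧ (r ∧ q)) = min(0.58, 0.32) = 0.32
q ⊕ r = min(1, 0.59 + 0.32) = min(1, 0.91) = 0.91
(¬p ∧ (((r ∨ p) ∧ r) ∧ (r ∧ q))) ∨ (q ⊕ r) = max(0.32, 0.91) = 0.91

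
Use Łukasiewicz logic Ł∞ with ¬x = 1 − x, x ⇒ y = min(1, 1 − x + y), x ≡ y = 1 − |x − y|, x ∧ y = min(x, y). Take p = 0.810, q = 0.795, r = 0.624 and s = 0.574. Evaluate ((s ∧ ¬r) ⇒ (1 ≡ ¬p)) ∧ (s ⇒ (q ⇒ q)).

¬r = 1 − 0.624 = 0.376
s ∧ ¬r = min(0.574, 0.376) = 0.376
¬p = 1 − 0.810 = 0.190
1 ≡ ¬p = 1 − |1.000 − 0.190| = 1 − 0.810 = 0.190
(s ∧ ¬r) ⇒ (1 ≡ ¬p) = min(1, 1 − 0.376 + 0.190) = min(1, 0.814) = 0.814
q ⇒ q = min(1, 1 − 0.795 + 0.795) = min(1, 1.000) = 1.000
s ⇒ (q ⇒ q) = min(1, 1 − 0.574 + 1.000) = min(1, 1.426) = 1.000
((s ∧ ¬r) ⇒ (1 ≡ ¬p)) ∧ (s ⇒ (q ⇒ q)) = min(0.814, 1.000) = 0.814

0.814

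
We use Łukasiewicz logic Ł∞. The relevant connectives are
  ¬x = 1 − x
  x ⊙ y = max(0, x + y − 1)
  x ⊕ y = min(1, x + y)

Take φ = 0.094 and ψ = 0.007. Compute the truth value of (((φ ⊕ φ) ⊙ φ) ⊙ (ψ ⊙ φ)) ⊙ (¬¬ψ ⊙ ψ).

φ ⊕ φ = min(1, 0.094 + 0.094) = min(1, 0.188) = 0.188
(φ ⊕ φ) ⊙ φ = max(0, 0.188 + 0.094 − 1) = max(0, -0.718) = 0.000
ψ ⊙ φ = max(0, 0.007 + 0.094 − 1) = max(0, -0.899) = 0.000
((φ ⊕ φ) ⊙ φ) ⊙ (ψ ⊙ φ) = max(0, 0.000 + 0.000 − 1) = max(0, -1.000) = 0.000
¬ψ = 1 − 0.007 = 0.993
¬¬ψ = 1 − 0.993 = 0.007
¬¬ψ ⊙ ψ = max(0, 0.007 + 0.007 − 1) = max(0, -0.986) = 0.000
(((φ ⊕ φ) ⊙ φ) ⊙ (ψ ⊙ φ)) ⊙ (¬¬ψ ⊙ ψ) = max(0, 0.000 + 0.000 − 1) = max(0, -1.000) = 0.000

0.000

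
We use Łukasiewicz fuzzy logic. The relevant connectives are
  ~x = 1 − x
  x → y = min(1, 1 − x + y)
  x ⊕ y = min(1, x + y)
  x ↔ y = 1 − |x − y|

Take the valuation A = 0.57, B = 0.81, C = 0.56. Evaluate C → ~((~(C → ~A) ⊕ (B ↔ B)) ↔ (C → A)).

0.44

~A = 1 − 0.57 = 0.43
C → ~A = min(1, 1 − 0.56 + 0.43) = min(1, 0.87) = 0.87
~(C → ~A) = 1 − 0.87 = 0.13
B ↔ B = 1 − |0.81 − 0.81| = 1 − 0.00 = 1.00
~(C → ~A) ⊕ (B ↔ B) = min(1, 0.13 + 1.00) = min(1, 1.13) = 1.00
C → A = min(1, 1 − 0.56 + 0.57) = min(1, 1.01) = 1.00
(~(C → ~A) ⊕ (B ↔ B)) ↔ (C → A) = 1 − |1.00 − 1.00| = 1 − 0.00 = 1.00
~((~(C → ~A) ⊕ (B ↔ B)) ↔ (C → A)) = 1 − 1.00 = 0.00
C → ~((~(C → ~A) ⊕ (B ↔ B)) ↔ (C → A)) = min(1, 1 − 0.56 + 0.00) = min(1, 0.44) = 0.44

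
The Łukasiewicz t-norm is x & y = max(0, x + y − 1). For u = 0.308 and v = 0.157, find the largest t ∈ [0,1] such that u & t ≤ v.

The residuum of the Łukasiewicz t-norm gives the supremum: min(1, 1 − 0.308 + 0.157).
1 − 0.308 + 0.157 = 0.849, so t = min(1, 0.849) = 0.849.
Check: 0.308 & 0.849 = max(0, 0.157) = 0.157 ≤ 0.157.

0.849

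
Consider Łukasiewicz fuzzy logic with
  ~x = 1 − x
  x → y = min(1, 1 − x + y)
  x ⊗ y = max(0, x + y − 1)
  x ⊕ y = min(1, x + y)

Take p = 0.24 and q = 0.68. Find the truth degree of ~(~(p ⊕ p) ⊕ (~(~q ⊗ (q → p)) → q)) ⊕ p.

0.24

p ⊕ p = min(1, 0.24 + 0.24) = min(1, 0.48) = 0.48
~(p ⊕ p) = 1 − 0.48 = 0.52
~q = 1 − 0.68 = 0.32
q → p = min(1, 1 − 0.68 + 0.24) = min(1, 0.56) = 0.56
~q ⊗ (q → p) = max(0, 0.32 + 0.56 − 1) = max(0, -0.12) = 0.00
~(~q ⊗ (q → p)) = 1 − 0.00 = 1.00
~(~q ⊗ (q → p)) → q = min(1, 1 − 1.00 + 0.68) = min(1, 0.68) = 0.68
~(p ⊕ p) ⊕ (~(~q ⊗ (q → p)) → q) = min(1, 0.52 + 0.68) = min(1, 1.20) = 1.00
~(~(p ⊕ p) ⊕ (~(~q ⊗ (q → p)) → q)) = 1 − 1.00 = 0.00
~(~(p ⊕ p) ⊕ (~(~q ⊗ (q → p)) → q)) ⊕ p = min(1, 0.00 + 0.24) = min(1, 0.24) = 0.24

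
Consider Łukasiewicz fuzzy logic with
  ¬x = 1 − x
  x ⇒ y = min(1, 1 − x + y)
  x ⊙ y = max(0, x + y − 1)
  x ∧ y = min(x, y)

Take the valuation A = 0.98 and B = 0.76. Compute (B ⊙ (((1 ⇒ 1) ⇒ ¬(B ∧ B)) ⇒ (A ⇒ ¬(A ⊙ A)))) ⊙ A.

1 ⇒ 1 = min(1, 1 − 1.00 + 1.00) = min(1, 1.00) = 1.00
B ∧ B = min(0.76, 0.76) = 0.76
¬(B ∧ B) = 1 − 0.76 = 0.24
(1 ⇒ 1) ⇒ ¬(B ∧ B) = min(1, 1 − 1.00 + 0.24) = min(1, 0.24) = 0.24
A ⊙ A = max(0, 0.98 + 0.98 − 1) = max(0, 0.96) = 0.96
¬(A ⊙ A) = 1 − 0.96 = 0.04
A ⇒ ¬(A ⊙ A) = min(1, 1 − 0.98 + 0.04) = min(1, 0.06) = 0.06
((1 ⇒ 1) ⇒ ¬(B ∧ B)) ⇒ (A ⇒ ¬(A ⊙ A)) = min(1, 1 − 0.24 + 0.06) = min(1, 0.82) = 0.82
B ⊙ (((1 ⇒ 1) ⇒ ¬(B ∧ B)) ⇒ (A ⇒ ¬(A ⊙ A))) = max(0, 0.76 + 0.82 − 1) = max(0, 0.58) = 0.58
(B ⊙ (((1 ⇒ 1) ⇒ ¬(B ∧ B)) ⇒ (A ⇒ ¬(A ⊙ A)))) ⊙ A = max(0, 0.58 + 0.98 − 1) = max(0, 0.56) = 0.56

0.56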